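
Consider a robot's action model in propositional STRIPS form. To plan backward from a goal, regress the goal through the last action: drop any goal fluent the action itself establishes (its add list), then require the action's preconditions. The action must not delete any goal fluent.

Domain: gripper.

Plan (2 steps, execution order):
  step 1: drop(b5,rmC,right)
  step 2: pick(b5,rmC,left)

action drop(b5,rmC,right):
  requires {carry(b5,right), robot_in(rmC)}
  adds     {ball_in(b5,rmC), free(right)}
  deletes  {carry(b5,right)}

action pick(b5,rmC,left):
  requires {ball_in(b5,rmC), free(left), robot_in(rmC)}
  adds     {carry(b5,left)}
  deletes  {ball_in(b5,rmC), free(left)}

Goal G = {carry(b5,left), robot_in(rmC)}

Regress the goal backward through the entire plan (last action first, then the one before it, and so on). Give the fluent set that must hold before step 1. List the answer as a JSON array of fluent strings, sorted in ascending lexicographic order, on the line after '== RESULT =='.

Regress step by step:
  through step 2 (pick(b5,rmC,left)): drop {carry(b5,left)}, keep {robot_in(rmC)}, require {ball_in(b5,rmC), free(left), robot_in(rmC)}
    → {ball_in(b5,rmC), free(left), robot_in(rmC)}
  through step 1 (drop(b5,rmC,right)): drop {ball_in(b5,rmC)}, keep {free(left), robot_in(rmC)}, require {carry(b5,right), robot_in(rmC)}
    → {carry(b5,right), free(left), robot_in(rmC)}

== RESULT ==
["carry(b5,right)", "free(left)", "robot_in(rmC)"]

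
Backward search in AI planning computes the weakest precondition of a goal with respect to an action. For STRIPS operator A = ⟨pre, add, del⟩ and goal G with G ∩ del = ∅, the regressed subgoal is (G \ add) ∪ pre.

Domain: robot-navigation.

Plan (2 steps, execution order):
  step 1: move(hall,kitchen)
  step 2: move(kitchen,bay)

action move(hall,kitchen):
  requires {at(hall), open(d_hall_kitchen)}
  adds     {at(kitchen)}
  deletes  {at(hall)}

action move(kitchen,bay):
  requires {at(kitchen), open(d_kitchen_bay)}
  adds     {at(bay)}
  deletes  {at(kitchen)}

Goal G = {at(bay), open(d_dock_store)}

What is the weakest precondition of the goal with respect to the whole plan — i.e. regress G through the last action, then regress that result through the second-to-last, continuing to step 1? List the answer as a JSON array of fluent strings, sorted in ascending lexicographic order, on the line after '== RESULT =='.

Work backward from the goal:
  through step 2 (move(kitchen,bay)): drop {at(bay)}, keep {open(d_dock_store)}, require {at(kitchen), open(d_kitchen_bay)}
    → {at(kitchen), open(d_dock_store), open(d_kitchen_bay)}
  through step 1 (move(hall,kitchen)): drop {at(kitchen)}, keep {open(d_dock_store), open(d_kitchen_bay)}, require {at(hall), open(d_hall_kitchen)}
    → {at(hall), open(d_dock_store), open(d_hall_kitchen), open(d_kitchen_bay)}

== RESULT ==
["at(hall)", "open(d_dock_store)", "open(d_hall_kitchen)", "open(d_kitchen_bay)"]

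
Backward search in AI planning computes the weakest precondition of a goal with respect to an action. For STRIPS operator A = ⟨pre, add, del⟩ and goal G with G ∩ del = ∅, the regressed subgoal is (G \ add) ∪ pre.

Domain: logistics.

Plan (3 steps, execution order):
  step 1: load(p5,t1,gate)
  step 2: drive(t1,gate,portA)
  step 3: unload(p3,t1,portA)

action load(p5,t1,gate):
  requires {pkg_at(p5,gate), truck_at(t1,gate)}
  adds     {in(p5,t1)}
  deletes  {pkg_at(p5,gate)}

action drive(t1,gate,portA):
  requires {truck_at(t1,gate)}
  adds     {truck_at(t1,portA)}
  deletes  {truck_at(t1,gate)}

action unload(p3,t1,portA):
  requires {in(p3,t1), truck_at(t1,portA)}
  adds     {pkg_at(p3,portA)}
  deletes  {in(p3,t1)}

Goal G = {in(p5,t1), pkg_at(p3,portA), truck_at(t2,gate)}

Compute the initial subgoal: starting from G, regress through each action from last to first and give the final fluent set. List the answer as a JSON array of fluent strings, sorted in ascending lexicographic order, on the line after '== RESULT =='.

Work backward from the goal:
  through step 3 (unload(p3,t1,portA)): drop {pkg_at(p3,portA)}, keep {in(p5,t1), truck_at(t2,gate)}, require {in(p3,t1), truck_at(t1,portA)}
    → {in(p3,t1), in(p5,t1), truck_at(t1,portA), truck_at(t2,gate)}
  through step 2 (drive(t1,gate,portA)): drop {truck_at(t1,portA)}, keep {in(p3,t1), in(p5,t1), truck_at(t2,gate)}, require {truck_at(t1,gate)}
    → {in(p3,t1), in(p5,t1), truck_at(t1,gate), truck_at(t2,gate)}
  through step 1 (load(p5,t1,gate)): drop {in(p5,t1)}, keep {in(p3,t1), truck_at(t1,gate), truck_at(t2,gate)}, require {pkg_at(p5,gate), truck_at(t1,gate)}
    → {in(p3,t1), pkg_at(p5,gate), truck_at(t1,gate), truck_at(t2,gate)}

== RESULT ==
["in(p3,t1)", "pkg_at(p5,gate)", "truck_at(t1,gate)", "truck_at(t2,gate)"]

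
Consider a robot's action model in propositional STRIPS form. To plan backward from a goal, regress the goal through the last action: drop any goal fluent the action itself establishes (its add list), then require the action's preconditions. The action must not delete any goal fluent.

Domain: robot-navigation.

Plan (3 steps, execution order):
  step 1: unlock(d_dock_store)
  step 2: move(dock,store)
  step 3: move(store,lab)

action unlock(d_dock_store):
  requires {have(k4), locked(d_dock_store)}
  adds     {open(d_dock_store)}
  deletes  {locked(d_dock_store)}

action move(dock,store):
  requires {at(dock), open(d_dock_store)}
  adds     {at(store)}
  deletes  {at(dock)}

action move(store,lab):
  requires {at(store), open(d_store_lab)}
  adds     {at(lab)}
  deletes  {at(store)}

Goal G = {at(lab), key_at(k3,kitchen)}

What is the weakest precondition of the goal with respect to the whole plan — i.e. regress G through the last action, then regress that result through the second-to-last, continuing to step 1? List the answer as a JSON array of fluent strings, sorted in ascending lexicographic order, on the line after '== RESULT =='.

Work backward from the goal:
  through step 3 (move(store,lab)): drop {at(lab)}, keep {key_at(k3,kitchen)}, require {at(store), open(d_store_lab)}
    → {at(store), key_at(k3,kitchen), open(d_store_lab)}
  through step 2 (move(dock,store)): drop {at(store)}, keep {key_at(k3,kitchen), open(d_store_lab)}, require {at(dock), open(d_dock_store)}
    → {at(dock), key_at(k3,kitchen), open(d_dock_store), open(d_store_lab)}
  through step 1 (unlock(d_dock_store)): drop {open(d_dock_store)}, keep {at(dock), key_at(k3,kitchen), open(d_store_lab)}, require {have(k4), locked(d_dock_store)}
    → {at(dock), have(k4), key_at(k3,kitchen), locked(d_dock_store), open(d_store_lab)}

== RESULT ==
["at(dock)", "have(k4)", "key_at(k3,kitchen)", "locked(d_dock_store)", "open(d_store_lab)"]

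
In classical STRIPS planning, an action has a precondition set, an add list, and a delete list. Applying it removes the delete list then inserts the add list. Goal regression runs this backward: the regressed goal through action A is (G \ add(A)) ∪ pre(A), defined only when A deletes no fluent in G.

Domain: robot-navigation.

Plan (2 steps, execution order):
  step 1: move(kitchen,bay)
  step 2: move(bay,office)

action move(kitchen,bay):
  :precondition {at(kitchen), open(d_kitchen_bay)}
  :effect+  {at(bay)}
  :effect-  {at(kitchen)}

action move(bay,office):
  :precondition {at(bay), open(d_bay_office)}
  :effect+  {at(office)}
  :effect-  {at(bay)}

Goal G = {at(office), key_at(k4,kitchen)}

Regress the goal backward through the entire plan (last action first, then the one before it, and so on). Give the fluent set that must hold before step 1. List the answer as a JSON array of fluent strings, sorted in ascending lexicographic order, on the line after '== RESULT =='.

Regress step by step:
  through step 2 (move(bay,office)): drop {at(office)}, keep {key_at(k4,kitchen)}, require {at(bay), open(d_bay_office)}
    → {at(bay), key_at(k4,kitchen), open(d_bay_office)}
  through step 1 (move(kitchen,bay)): drop {at(bay)}, keep {key_at(k4,kitchen), open(d_bay_office)}, require {at(kitchen), open(d_kitchen_bay)}
    → {at(kitchen), key_at(k4,kitchen), open(d_bay_office), open(d_kitchen_bay)}

== RESULT ==
["at(kitchen)", "key_at(k4,kitchen)", "open(d_bay_office)", "open(d_kitchen_bay)"]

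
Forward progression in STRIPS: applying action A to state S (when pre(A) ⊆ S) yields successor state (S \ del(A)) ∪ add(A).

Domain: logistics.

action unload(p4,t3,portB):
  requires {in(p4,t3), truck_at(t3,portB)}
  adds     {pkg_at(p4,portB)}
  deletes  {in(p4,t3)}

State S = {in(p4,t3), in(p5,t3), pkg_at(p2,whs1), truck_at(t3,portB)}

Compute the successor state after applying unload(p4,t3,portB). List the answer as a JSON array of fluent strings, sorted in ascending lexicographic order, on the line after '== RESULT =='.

Compute (S \ del) ∪ add:
  pre ⊆ S: {in(p4,t3), truck_at(t3,portB)} ⊆ S  — applicable
  S \ del = {in(p5,t3), pkg_at(p2,whs1), truck_at(t3,portB)}
  ∪ add   = {in(p5,t3), pkg_at(p2,whs1), pkg_at(p4,portB), truck_at(t3,portB)}

== RESULT ==
["in(p5,t3)", "pkg_at(p2,whs1)", "pkg_at(p4,portB)", "truck_at(t3,portB)"]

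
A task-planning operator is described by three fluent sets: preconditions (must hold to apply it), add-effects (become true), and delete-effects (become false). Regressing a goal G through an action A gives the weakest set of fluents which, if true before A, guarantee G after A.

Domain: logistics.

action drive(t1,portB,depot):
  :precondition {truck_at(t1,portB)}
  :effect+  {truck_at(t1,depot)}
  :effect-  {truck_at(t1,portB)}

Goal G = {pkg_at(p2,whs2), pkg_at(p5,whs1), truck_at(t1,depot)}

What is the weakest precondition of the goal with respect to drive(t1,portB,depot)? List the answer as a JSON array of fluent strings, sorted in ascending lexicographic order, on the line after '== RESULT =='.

Compute (G \ add) ∪ pre:
  G ∩ del = {}  (empty — regression defined)
  G \ add = {pkg_at(p2,whs2), pkg_at(p5,whs1), truck_at(t1,depot)} \ {truck_at(t1,depot)} = {pkg_at(p2,whs2), pkg_at(p5,whs1)}
  ∪ pre   = {pkg_at(p2,whs2), pkg_at(p5,whs1)} ∪ {truck_at(t1,portB)}
          = {pkg_at(p2,whs2), pkg_at(p5,whs1), truck_at(t1,portB)}

== RESULT ==
["pkg_at(p2,whs2)", "pkg_at(p5,whs1)", "truck_at(t1,portB)"]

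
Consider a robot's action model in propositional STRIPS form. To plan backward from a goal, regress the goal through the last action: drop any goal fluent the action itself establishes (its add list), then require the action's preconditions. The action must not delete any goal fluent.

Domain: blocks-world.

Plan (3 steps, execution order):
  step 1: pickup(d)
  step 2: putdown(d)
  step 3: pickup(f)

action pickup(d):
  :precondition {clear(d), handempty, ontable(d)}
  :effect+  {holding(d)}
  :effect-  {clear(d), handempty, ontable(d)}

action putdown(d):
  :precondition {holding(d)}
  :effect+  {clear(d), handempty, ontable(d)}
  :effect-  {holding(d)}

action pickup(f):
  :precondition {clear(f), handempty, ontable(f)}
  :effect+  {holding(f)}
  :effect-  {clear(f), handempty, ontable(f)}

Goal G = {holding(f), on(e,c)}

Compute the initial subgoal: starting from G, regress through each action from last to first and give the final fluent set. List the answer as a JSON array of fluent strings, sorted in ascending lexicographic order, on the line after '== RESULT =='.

Work backward from the goal:
  through step 3 (pickup(f)): drop {holding(f)}, keep {on(e,c)}, require {clear(f), handempty, ontable(f)}
    → {clear(f), handempty, on(e,c), ontable(f)}
  through step 2 (putdown(d)): drop {handempty}, keep {clear(f), on(e,c), ontable(f)}, require {holding(d)}
    → {clear(f), holding(d), on(e,c), ontable(f)}
  through step 1 (pickup(d)): drop {holding(d)}, keep {clear(f), on(e,c), ontable(f)}, require {clear(d), handempty, ontable(d)}
    → {clear(d), clear(f), handempty, on(e,c), ontable(d), ontable(f)}

== RESULT ==
["clear(d)", "clear(f)", "handempty", "on(e,c)", "ontable(d)", "ontable(f)"]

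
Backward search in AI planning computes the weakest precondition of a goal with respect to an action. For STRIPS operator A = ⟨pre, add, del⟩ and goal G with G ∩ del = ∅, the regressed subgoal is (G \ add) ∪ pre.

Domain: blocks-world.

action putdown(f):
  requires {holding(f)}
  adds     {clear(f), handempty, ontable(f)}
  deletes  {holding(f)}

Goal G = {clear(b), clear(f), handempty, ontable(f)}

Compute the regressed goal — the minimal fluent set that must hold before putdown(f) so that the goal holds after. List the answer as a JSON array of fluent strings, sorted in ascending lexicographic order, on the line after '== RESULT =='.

Regress:
  G ∩ del = {}  (empty — regression defined)
  G \ add = {clear(b), clear(f), handempty, ontable(f)} \ {clear(f), handempty, ontable(f)} = {clear(b)}
  ∪ pre   = {clear(b)} ∪ {holding(f)}
          = {clear(b), holding(f)}

== RESULT ==
["clear(b)", "holding(f)"]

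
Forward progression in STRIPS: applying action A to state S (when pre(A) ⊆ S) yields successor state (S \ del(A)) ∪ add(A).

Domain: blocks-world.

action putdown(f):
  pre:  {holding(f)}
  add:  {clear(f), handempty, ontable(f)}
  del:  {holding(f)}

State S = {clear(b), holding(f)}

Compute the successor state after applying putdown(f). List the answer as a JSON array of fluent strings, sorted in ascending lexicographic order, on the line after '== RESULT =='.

Progress:
  pre ⊆ S: {holding(f)} ⊆ S  — applicable
  S \ del = {clear(b)}
  ∪ add   = {clear(b), clear(f), handempty, ontable(f)}

== RESULT ==
["clear(b)", "clear(f)", "handempty", "ontable(f)"]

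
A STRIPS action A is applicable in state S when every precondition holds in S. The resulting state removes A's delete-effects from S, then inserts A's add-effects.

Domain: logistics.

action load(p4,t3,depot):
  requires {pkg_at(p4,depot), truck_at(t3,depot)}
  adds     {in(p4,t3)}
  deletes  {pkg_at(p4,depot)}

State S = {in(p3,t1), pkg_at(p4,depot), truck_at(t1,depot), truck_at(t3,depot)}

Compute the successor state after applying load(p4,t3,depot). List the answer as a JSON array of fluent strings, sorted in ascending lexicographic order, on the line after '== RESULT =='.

Compute (S \ del) ∪ add:
  pre ⊆ S: {pkg_at(p4,depot), truck_at(t3,depot)} ⊆ S  — applicable
  S \ del = {in(p3,t1), truck_at(t1,depot), truck_at(t3,depot)}
  ∪ add   = {in(p3,t1), in(p4,t3), truck_at(t1,depot), truck_at(t3,depot)}

== RESULT ==
["in(p3,t1)", "in(p4,t3)", "truck_at(t1,depot)", "truck_at(t3,depot)"]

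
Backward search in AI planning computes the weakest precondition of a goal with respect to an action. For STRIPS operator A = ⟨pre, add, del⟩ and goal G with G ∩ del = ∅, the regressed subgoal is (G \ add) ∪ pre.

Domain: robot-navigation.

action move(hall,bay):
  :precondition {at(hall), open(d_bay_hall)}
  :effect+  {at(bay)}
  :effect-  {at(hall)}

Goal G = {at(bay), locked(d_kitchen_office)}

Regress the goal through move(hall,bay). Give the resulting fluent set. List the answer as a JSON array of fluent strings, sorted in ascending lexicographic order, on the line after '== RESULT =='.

Regress:
  G ∩ del = {}  (empty — regression defined)
  G \ add = {at(bay), locked(d_kitchen_office)} \ {at(bay)} = {locked(d_kitchen_office)}
  ∪ pre   = {locked(d_kitchen_office)} ∪ {at(hall), open(d_bay_hall)}
          = {at(hall), locked(d_kitchen_office), open(d_bay_hall)}

== RESULT ==
["at(hall)", "locked(d_kitchen_office)", "open(d_bay_hall)"]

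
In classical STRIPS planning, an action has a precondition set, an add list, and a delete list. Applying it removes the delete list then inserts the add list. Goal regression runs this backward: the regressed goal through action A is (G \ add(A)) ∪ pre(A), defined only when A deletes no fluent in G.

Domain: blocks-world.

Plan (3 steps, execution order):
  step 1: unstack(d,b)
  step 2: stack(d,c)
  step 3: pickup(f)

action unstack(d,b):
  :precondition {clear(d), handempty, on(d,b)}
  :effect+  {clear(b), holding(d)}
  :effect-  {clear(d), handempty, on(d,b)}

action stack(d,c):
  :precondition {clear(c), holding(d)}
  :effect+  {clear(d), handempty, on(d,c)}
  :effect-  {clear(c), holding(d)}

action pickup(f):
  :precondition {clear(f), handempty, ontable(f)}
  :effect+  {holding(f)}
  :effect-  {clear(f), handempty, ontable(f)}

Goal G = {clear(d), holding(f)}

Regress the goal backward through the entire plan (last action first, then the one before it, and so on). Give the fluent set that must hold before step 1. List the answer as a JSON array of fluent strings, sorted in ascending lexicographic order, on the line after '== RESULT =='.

Regress step by step:
  through step 3 (pickup(f)): drop {holding(f)}, keep {clear(d)}, require {clear(f), handempty, ontable(f)}
    → {clear(d), clear(f), handempty, ontable(f)}
  through step 2 (stack(d,c)): drop {clear(d), handempty}, keep {clear(f), ontable(f)}, require {clear(c), holding(d)}
    → {clear(c), clear(f), holding(d), ontable(f)}
  through step 1 (unstack(d,b)): drop {holding(d)}, keep {clear(c), clear(f), ontable(f)}, require {clear(d), handempty, on(d,b)}
    → {clear(c), clear(d), clear(f), handempty, on(d,b), ontable(f)}

== RESULT ==
["clear(c)", "clear(d)", "clear(f)", "handempty", "on(d,b)", "ontable(f)"]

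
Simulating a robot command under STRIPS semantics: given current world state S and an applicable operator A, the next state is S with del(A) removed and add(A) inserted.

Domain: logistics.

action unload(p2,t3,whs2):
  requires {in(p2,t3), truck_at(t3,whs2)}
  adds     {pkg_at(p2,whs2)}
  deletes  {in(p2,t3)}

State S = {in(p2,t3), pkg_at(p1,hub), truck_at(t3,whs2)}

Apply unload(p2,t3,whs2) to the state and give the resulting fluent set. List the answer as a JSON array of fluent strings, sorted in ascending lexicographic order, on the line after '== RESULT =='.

Compute (S \ del) ∪ add:
  pre ⊆ S: {in(p2,t3), truck_at(t3,whs2)} ⊆ S  — applicable
  S \ del = {pkg_at(p1,hub), truck_at(t3,whs2)}
  ∪ add   = {pkg_at(p1,hub), pkg_at(p2,whs2), truck_at(t3,whs2)}

== RESULT ==
["pkg_at(p1,hub)", "pkg_at(p2,whs2)", "truck_at(t3,whs2)"]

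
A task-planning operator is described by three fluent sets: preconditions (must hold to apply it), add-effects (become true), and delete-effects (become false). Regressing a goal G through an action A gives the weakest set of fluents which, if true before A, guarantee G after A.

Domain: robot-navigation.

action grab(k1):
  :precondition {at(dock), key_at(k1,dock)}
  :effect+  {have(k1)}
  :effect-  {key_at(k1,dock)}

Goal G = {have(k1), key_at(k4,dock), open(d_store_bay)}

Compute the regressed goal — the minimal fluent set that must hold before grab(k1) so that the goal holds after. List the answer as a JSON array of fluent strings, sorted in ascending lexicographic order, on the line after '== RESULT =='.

Regress:
  G ∩ del = {}  (empty — regression defined)
  G \ add = {have(k1), key_at(k4,dock), open(d_store_bay)} \ {have(k1)} = {key_at(k4,dock), open(d_store_bay)}
  ∪ pre   = {key_at(k4,dock), open(d_store_bay)} ∪ {at(dock), key_at(k1,dock)}
          = {at(dock), key_at(k1,dock), key_at(k4,dock), open(d_store_bay)}

== RESULT ==
["at(dock)", "key_at(k1,dock)", "key_at(k4,dock)", "open(d_store_bay)"]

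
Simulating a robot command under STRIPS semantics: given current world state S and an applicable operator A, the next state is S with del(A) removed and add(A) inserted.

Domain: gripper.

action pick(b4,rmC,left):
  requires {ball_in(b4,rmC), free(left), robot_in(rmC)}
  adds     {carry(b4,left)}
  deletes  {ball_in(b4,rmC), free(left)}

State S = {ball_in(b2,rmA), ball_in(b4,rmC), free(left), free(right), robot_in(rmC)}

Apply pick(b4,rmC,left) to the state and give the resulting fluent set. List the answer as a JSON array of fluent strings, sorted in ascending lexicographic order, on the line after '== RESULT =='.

Progress:
  pre ⊆ S: {ball_in(b4,rmC), free(left), robot_in(rmC)} ⊆ S  — applicable
  S \ del = {ball_in(b2,rmA), free(right), robot_in(rmC)}
  ∪ add   = {ball_in(b2,rmA), carry(b4,left), free(right), robot_in(rmC)}

== RESULT ==
["ball_in(b2,rmA)", "carry(b4,left)", "free(right)", "robot_in(rmC)"]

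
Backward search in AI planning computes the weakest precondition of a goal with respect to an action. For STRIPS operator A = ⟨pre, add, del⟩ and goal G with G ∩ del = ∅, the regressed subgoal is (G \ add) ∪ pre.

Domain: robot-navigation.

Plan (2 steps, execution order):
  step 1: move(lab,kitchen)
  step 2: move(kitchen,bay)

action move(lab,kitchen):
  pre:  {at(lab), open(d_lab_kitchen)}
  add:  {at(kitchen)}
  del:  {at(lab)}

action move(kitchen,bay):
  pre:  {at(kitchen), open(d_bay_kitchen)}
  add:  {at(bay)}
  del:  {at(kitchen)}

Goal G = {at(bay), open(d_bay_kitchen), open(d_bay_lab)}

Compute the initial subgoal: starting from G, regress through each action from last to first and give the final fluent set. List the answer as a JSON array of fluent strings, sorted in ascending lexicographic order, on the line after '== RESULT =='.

Regress step by step:
  through step 2 (move(kitchen,bay)): drop {at(bay)}, keep {open(d_bay_kitchen), open(d_bay_lab)}, require {at(kitchen), open(d_bay_kitchen)}
    → {at(kitchen), open(d_bay_kitchen), open(d_bay_lab)}
  through step 1 (move(lab,kitchen)): drop {at(kitchen)}, keep {open(d_bay_kitchen), open(d_bay_lab)}, require {at(lab), open(d_lab_kitchen)}
    → {at(lab), open(d_bay_kitchen), open(d_bay_lab), open(d_lab_kitchen)}

== RESULT ==
["at(lab)", "open(d_bay_kitchen)", "open(d_bay_lab)", "open(d_lab_kitchen)"]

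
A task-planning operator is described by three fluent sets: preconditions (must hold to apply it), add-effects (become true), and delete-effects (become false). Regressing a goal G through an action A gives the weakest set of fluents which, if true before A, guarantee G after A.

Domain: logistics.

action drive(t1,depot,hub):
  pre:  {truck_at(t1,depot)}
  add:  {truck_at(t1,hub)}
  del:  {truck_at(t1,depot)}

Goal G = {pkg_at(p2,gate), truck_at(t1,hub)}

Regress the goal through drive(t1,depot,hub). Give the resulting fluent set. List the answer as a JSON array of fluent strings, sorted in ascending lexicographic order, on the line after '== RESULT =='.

Compute (G \ add) ∪ pre:
  G ∩ del = {}  (empty — regression defined)
  G \ add = {pkg_at(p2,gate), truck_at(t1,hub)} \ {truck_at(t1,hub)} = {pkg_at(p2,gate)}
  ∪ pre   = {pkg_at(p2,gate)} ∪ {truck_at(t1,depot)}
          = {pkg_at(p2,gate), truck_at(t1,depot)}

== RESULT ==
["pkg_at(p2,gate)", "truck_at(t1,depot)"]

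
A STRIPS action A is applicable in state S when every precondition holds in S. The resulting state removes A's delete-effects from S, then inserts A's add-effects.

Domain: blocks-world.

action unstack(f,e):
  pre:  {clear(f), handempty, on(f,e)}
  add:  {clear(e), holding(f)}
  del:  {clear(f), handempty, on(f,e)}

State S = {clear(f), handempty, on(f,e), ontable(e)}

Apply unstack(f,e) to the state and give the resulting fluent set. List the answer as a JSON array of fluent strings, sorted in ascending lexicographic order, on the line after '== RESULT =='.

Compute (S \ del) ∪ add:
  pre ⊆ S: {clear(f), handempty, on(f,e)} ⊆ S  — applicable
  S \ del = {ontable(e)}
  ∪ add   = {clear(e), holding(f), ontable(e)}

== RESULT ==
["clear(e)", "holding(f)", "ontable(e)"]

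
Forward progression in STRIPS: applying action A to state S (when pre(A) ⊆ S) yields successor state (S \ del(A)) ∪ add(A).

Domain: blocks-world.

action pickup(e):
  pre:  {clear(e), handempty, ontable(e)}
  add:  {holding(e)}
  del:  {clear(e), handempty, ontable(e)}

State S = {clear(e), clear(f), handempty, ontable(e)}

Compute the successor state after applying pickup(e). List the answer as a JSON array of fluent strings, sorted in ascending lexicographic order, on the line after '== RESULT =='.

Compute (S \ del) ∪ add:
  pre ⊆ S: {clear(e), handempty, ontable(e)} ⊆ S  — applicable
  S \ del = {clear(f)}
  ∪ add   = {clear(f), holding(e)}

== RESULT ==
["clear(f)", "holding(e)"]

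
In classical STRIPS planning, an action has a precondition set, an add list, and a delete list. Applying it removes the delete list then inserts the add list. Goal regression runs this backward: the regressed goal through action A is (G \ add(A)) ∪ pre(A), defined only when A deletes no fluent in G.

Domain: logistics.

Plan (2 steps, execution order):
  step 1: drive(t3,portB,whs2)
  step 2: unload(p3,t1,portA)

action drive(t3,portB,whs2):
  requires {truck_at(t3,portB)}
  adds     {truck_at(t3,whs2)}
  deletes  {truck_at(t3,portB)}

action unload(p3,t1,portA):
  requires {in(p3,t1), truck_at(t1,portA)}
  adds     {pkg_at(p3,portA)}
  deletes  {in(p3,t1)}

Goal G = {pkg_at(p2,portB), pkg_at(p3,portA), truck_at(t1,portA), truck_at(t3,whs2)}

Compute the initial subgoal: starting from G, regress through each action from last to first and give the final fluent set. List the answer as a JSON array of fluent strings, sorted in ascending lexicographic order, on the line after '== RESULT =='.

Regress step by step:
  through step 2 (unload(p3,t1,portA)): drop {pkg_at(p3,portA)}, keep {pkg_at(p2,portB), truck_at(t1,portA), truck_at(t3,whs2)}, require {in(p3,t1), truck_at(t1,portA)}
    → {in(p3,t1), pkg_at(p2,portB), truck_at(t1,portA), truck_at(t3,whs2)}
  through step 1 (drive(t3,portB,whs2)): drop {truck_at(t3,whs2)}, keep {in(p3,t1), pkg_at(p2,portB), truck_at(t1,portA)}, require {truck_at(t3,portB)}
    → {in(p3,t1), pkg_at(p2,portB), truck_at(t1,portA), truck_at(t3,portB)}

== RESULT ==
["in(p3,t1)", "pkg_at(p2,portB)", "truck_at(t1,portA)", "truck_at(t3,portB)"]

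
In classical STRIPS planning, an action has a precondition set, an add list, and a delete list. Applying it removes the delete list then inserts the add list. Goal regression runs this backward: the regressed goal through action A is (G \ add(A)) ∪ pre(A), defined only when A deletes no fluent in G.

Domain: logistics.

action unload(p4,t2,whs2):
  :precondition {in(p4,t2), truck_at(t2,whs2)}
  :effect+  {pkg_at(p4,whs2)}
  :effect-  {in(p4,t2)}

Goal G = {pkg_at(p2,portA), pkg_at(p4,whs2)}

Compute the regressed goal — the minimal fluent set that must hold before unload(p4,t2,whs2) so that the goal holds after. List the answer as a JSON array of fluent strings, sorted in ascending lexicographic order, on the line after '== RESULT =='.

Regress:
  G ∩ del = {}  (empty — regression defined)
  G \ add = {pkg_at(p2,portA), pkg_at(p4,whs2)} \ {pkg_at(p4,whs2)} = {pkg_at(p2,portA)}
  ∪ pre   = {pkg_at(p2,portA)} ∪ {in(p4,t2), truck_at(t2,whs2)}
          = {in(p4,t2), pkg_at(p2,portA), truck_at(t2,whs2)}

== RESULT ==
["in(p4,t2)", "pkg_at(p2,portA)", "truck_at(t2,whs2)"]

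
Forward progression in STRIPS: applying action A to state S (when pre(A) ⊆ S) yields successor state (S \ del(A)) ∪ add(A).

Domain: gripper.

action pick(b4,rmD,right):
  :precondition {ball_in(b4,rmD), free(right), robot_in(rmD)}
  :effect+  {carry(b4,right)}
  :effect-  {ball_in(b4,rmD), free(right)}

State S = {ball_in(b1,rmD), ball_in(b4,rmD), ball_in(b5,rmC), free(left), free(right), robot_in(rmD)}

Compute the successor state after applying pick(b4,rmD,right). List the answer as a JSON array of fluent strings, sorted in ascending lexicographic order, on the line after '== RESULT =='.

Progress:
  pre ⊆ S: {ball_in(b4,rmD), free(right), robot_in(rmD)} ⊆ S  — applicable
  S \ del = {ball_in(b1,rmD), ball_in(b5,rmC), free(left), robot_in(rmD)}
  ∪ add   = {ball_in(b1,rmD), ball_in(b5,rmC), carry(b4,right), free(left), robot_in(rmD)}

== RESULT ==
["ball_in(b1,rmD)", "ball_in(b5,rmC)", "carry(b4,right)", "free(left)", "robot_in(rmD)"]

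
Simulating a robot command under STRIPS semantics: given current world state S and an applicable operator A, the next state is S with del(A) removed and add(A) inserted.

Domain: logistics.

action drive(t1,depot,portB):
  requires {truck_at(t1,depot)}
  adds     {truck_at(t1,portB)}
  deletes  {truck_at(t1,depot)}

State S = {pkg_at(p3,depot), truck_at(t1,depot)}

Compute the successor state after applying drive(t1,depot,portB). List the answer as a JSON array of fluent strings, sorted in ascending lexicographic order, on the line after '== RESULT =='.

Progress:
  pre ⊆ S: {truck_at(t1,depot)} ⊆ S  — applicable
  S \ del = {pkg_at(p3,depot)}
  ∪ add   = {pkg_at(p3,depot), truck_at(t1,portB)}

== RESULT ==
["pkg_at(p3,depot)", "truck_at(t1,portB)"]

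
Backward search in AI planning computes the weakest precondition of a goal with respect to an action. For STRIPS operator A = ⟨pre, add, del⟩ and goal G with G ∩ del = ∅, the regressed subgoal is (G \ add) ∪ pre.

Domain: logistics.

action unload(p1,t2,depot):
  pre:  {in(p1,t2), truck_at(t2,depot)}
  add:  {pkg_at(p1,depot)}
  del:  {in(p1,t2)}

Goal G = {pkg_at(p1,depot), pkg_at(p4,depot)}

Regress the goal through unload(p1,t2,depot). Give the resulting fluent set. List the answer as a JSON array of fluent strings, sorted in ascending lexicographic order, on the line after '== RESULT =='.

Compute (G \ add) ∪ pre:
  G ∩ del = {}  (empty — regression defined)
  G \ add = {pkg_at(p1,depot), pkg_at(p4,depot)} \ {pkg_at(p1,depot)} = {pkg_at(p4,depot)}
  ∪ pre   = {pkg_at(p4,depot)} ∪ {in(p1,t2), truck_at(t2,depot)}
          = {in(p1,t2), pkg_at(p4,depot), truck_at(t2,depot)}

== RESULT ==
["in(p1,t2)", "pkg_at(p4,depot)", "truck_at(t2,depot)"]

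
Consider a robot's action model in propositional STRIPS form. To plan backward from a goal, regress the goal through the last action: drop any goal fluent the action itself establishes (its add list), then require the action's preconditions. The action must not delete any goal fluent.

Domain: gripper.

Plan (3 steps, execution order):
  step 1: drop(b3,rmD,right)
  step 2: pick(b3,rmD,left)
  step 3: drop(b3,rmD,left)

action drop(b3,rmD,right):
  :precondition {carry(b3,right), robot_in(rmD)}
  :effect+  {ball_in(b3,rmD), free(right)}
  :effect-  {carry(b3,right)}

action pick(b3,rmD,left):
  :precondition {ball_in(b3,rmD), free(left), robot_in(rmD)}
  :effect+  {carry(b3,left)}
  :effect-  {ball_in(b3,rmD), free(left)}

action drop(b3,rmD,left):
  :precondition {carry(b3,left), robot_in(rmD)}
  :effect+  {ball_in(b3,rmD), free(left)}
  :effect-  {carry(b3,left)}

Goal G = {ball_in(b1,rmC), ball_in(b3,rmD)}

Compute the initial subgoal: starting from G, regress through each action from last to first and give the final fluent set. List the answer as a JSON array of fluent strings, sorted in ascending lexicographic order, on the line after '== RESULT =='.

Regress step by step:
  through step 3 (drop(b3,rmD,left)): drop {ball_in(b3,rmD)}, keep {ball_in(b1,rmC)}, require {carry(b3,left), robot_in(rmD)}
    → {ball_in(b1,rmC), carry(b3,left), robot_in(rmD)}
  through step 2 (pick(b3,rmD,left)): drop {carry(b3,left)}, keep {ball_in(b1,rmC), robot_in(rmD)}, require {ball_in(b3,rmD), free(left), robot_in(rmD)}
    → {ball_in(b1,rmC), ball_in(b3,rmD), free(left), robot_in(rmD)}
  through step 1 (drop(b3,rmD,right)): drop {ball_in(b3,rmD)}, keep {ball_in(b1,rmC), free(left), robot_in(rmD)}, require {carry(b3,right), robot_in(rmD)}
    → {ball_in(b1,rmC), carry(b3,right), free(left), robot_in(rmD)}

== RESULT ==
["ball_in(b1,rmC)", "carry(b3,right)", "free(left)", "robot_in(rmD)"]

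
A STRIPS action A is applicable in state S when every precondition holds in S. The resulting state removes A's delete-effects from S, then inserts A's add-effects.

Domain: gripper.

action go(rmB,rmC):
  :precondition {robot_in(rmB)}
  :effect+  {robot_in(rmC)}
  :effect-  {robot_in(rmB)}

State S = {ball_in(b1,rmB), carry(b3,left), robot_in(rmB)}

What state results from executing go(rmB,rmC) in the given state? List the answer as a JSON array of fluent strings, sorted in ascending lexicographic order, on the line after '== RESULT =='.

Compute (S \ del) ∪ add:
  pre ⊆ S: {robot_in(rmB)} ⊆ S  — applicable
  S \ del = {ball_in(b1,rmB), carry(b3,left)}
  ∪ add   = {ball_in(b1,rmB), carry(b3,left), robot_in(rmC)}

== RESULT ==
["ball_in(b1,rmB)", "carry(b3,left)", "robot_in(rmC)"]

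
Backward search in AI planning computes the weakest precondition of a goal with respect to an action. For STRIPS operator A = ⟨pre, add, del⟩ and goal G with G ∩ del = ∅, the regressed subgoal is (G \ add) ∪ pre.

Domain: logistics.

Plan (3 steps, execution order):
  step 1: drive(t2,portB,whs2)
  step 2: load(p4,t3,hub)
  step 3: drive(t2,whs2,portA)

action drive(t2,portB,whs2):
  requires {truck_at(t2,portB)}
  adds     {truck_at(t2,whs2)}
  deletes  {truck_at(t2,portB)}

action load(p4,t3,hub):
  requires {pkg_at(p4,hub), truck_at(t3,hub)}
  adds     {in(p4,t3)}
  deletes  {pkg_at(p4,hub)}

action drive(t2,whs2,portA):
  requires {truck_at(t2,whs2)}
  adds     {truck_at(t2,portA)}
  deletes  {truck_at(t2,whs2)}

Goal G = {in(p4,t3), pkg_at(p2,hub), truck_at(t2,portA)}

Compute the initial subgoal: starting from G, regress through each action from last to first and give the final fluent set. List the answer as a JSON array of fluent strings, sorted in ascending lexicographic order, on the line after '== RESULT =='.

Regress step by step:
  through step 3 (drive(t2,whs2,portA)): drop {truck_at(t2,portA)}, keep {in(p4,t3), pkg_at(p2,hub)}, require {truck_at(t2,whs2)}
    → {in(p4,t3), pkg_at(p2,hub), truck_at(t2,whs2)}
  through step 2 (load(p4,t3,hub)): drop {in(p4,t3)}, keep {pkg_at(p2,hub), truck_at(t2,whs2)}, require {pkg_at(p4,hub), truck_at(t3,hub)}
    → {pkg_at(p2,hub), pkg_at(p4,hub), truck_at(t2,whs2), truck_at(t3,hub)}
  through step 1 (drive(t2,portB,whs2)): drop {truck_at(t2,whs2)}, keep {pkg_at(p2,hub), pkg_at(p4,hub), truck_at(t3,hub)}, require {truck_at(t2,portB)}
    → {pkg_at(p2,hub), pkg_at(p4,hub), truck_at(t2,portB), truck_at(t3,hub)}

== RESULT ==
["pkg_at(p2,hub)", "pkg_at(p4,hub)", "truck_at(t2,portB)", "truck_at(t3,hub)"]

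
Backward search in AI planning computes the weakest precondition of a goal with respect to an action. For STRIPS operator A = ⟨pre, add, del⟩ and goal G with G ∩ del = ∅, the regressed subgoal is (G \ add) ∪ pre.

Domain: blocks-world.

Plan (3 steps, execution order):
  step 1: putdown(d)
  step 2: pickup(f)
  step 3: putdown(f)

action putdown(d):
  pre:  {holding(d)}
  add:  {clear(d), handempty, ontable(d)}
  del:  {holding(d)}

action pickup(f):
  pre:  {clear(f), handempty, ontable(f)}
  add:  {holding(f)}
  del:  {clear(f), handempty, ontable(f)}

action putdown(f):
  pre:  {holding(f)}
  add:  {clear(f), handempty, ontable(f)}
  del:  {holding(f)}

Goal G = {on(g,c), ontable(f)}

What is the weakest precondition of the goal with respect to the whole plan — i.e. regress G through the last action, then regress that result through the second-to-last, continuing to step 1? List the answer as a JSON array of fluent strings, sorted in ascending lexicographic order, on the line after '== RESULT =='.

Regress step by step:
  through step 3 (putdown(f)): drop {ontable(f)}, keep {on(g,c)}, require {holding(f)}
    → {holding(f), on(g,c)}
  through step 2 (pickup(f)): drop {holding(f)}, keep {on(g,c)}, require {clear(f), handempty, ontable(f)}
    → {clear(f), handempty, on(g,c), ontable(f)}
  through step 1 (putdown(d)): drop {handempty}, keep {clear(f), on(g,c), ontable(f)}, require {holding(d)}
    → {clear(f), holding(d), on(g,c), ontable(f)}

== RESULT ==
["clear(f)", "holding(d)", "on(g,c)", "ontable(f)"]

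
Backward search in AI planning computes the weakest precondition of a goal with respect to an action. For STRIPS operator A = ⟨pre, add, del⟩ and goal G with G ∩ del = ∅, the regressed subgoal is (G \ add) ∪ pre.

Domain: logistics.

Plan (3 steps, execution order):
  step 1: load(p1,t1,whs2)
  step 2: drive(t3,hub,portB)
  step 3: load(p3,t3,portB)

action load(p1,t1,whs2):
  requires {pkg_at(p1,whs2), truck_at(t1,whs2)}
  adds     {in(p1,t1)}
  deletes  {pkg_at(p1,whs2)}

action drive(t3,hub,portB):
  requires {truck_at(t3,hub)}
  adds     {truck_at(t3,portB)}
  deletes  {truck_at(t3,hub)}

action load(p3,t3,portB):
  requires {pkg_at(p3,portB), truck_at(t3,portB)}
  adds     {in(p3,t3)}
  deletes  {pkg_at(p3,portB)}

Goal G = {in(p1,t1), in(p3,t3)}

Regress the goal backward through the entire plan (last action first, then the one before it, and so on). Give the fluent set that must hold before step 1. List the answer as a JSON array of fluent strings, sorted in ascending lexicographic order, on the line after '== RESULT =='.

Regress step by step:
  through step 3 (load(p3,t3,portB)): drop {in(p3,t3)}, keep {in(p1,t1)}, require {pkg_at(p3,portB), truck_at(t3,portB)}
    → {in(p1,t1), pkg_at(p3,portB), truck_at(t3,portB)}
  through step 2 (drive(t3,hub,portB)): drop {truck_at(t3,portB)}, keep {in(p1,t1), pkg_at(p3,portB)}, require {truck_at(t3,hub)}
    → {in(p1,t1), pkg_at(p3,portB), truck_at(t3,hub)}
  through step 1 (load(p1,t1,whs2)): drop {in(p1,t1)}, keep {pkg_at(p3,portB), truck_at(t3,hub)}, require {pkg_at(p1,whs2), truck_at(t1,whs2)}
    → {pkg_at(p1,whs2), pkg_at(p3,portB), truck_at(t1,whs2), truck_at(t3,hub)}

== RESULT ==
["pkg_at(p1,whs2)", "pkg_at(p3,portB)", "truck_at(t1,whs2)", "truck_at(t3,hub)"]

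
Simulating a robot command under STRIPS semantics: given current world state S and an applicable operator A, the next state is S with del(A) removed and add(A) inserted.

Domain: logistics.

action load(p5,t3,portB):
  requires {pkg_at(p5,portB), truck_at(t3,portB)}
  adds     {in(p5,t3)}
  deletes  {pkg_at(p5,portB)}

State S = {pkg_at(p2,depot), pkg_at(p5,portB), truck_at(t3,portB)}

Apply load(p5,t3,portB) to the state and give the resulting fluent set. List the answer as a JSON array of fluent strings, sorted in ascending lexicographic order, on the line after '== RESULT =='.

Progress:
  pre ⊆ S: {pkg_at(p5,portB), truck_at(t3,portB)} ⊆ S  — applicable
  S \ del = {pkg_at(p2,depot), truck_at(t3,portB)}
  ∪ add   = {in(p5,t3), pkg_at(p2,depot), truck_at(t3,portB)}

== RESULT ==
["in(p5,t3)", "pkg_at(p2,depot)", "truck_at(t3,portB)"]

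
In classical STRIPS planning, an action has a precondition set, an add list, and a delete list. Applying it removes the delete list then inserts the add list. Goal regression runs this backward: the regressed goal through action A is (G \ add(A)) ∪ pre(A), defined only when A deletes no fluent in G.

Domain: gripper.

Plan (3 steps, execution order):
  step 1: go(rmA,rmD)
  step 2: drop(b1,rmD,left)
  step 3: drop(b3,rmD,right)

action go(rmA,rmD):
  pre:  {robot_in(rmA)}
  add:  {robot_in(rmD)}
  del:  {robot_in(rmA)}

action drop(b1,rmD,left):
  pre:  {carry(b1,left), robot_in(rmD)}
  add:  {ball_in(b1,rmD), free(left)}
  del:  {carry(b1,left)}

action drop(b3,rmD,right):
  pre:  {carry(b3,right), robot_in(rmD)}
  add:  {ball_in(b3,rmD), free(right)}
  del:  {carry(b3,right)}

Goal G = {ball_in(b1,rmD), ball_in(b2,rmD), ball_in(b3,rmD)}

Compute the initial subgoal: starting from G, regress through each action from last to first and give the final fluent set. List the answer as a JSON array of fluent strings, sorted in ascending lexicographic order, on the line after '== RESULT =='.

Regress step by step:
  through step 3 (drop(b3,rmD,right)): drop {ball_in(b3,rmD)}, keep {ball_in(b1,rmD), ball_in(b2,rmD)}, require {carry(b3,right), robot_in(rmD)}
    → {ball_in(b1,rmD), ball_in(b2,rmD), carry(b3,right), robot_in(rmD)}
  through step 2 (drop(b1,rmD,left)): drop {ball_in(b1,rmD)}, keep {ball_in(b2,rmD), carry(b3,right), robot_in(rmD)}, require {carry(b1,left), robot_in(rmD)}
    → {ball_in(b2,rmD), carry(b1,left), carry(b3,right), robot_in(rmD)}
  through step 1 (go(rmA,rmD)): drop {robot_in(rmD)}, keep {ball_in(b2,rmD), carry(b1,left), carry(b3,right)}, require {robot_in(rmA)}
    → {ball_in(b2,rmD), carry(b1,left), carry(b3,right), robot_in(rmA)}

== RESULT ==
["ball_in(b2,rmD)", "carry(b1,left)", "carry(b3,right)", "robot_in(rmA)"]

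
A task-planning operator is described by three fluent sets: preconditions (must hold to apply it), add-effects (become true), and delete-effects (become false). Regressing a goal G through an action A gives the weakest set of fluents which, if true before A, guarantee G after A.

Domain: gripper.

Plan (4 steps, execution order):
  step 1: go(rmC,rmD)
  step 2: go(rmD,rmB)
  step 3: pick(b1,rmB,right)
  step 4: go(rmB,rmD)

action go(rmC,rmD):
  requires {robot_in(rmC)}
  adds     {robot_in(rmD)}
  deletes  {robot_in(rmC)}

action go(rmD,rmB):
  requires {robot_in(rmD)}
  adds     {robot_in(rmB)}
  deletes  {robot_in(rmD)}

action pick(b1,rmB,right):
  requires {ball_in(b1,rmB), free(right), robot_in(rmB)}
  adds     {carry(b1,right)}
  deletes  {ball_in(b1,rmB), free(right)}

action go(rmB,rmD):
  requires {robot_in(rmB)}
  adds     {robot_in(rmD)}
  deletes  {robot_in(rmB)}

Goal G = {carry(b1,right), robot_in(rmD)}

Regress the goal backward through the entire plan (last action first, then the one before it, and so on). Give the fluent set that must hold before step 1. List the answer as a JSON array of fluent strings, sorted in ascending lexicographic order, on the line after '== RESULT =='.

Regress step by step:
  through step 4 (go(rmB,rmD)): drop {robot_in(rmD)}, keep {carry(b1,right)}, require {robot_in(rmB)}
    → {carry(b1,right), robot_in(rmB)}
  through step 3 (pick(b1,rmB,right)): drop {carry(b1,right)}, keep {robot_in(rmB)}, require {ball_in(b1,rmB), free(right), robot_in(rmB)}
    → {ball_in(b1,rmB), free(right), robot_in(rmB)}
  through step 2 (go(rmD,rmB)): drop {robot_in(rmB)}, keep {ball_in(b1,rmB), free(right)}, require {robot_in(rmD)}
    → {ball_in(b1,rmB), free(right), robot_in(rmD)}
  through step 1 (go(rmC,rmD)): drop {robot_in(rmD)}, keep {ball_in(b1,rmB), free(right)}, require {robot_in(rmC)}
    → {ball_in(b1,rmB), free(right), robot_in(rmC)}

== RESULT ==
["ball_in(b1,rmB)", "free(right)", "robot_in(rmC)"]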